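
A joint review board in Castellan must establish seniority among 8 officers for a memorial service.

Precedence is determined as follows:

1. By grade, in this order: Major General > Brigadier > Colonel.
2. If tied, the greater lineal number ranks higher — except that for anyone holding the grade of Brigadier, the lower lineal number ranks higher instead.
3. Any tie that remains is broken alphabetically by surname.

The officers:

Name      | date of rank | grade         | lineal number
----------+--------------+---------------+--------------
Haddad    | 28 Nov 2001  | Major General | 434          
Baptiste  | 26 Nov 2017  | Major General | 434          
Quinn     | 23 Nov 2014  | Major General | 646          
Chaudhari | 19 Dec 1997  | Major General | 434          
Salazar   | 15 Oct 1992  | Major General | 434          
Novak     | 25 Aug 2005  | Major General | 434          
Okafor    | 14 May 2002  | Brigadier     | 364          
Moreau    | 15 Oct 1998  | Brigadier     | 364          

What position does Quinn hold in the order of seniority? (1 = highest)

By grade: Quinn, Baptiste, Chaudhari, Haddad, Novak and Salazar (Major General); then Moreau and Okafor (Brigadier).
Among Quinn, Baptiste, Chaudhari, Haddad, Novak and Salazar, by lineal number (higher first): Quinn (646) before Baptiste, Chaudhari, Haddad, Novak and Salazar (434).
Among Baptiste, Chaudhari, Haddad, Novak and Salazar, alphabetically by surname: Baptiste before Chaudhari before Haddad before Novak before Salazar.
Moreau and Okafor both have lineal number 364, so the next rule applies.
Among Moreau and Okafor, alphabetically by surname: Moreau before Okafor.
Order: Quinn, Baptiste, Chaudhari, Haddad, Novak, Salazar, Moreau, Okafor. So position 1.

1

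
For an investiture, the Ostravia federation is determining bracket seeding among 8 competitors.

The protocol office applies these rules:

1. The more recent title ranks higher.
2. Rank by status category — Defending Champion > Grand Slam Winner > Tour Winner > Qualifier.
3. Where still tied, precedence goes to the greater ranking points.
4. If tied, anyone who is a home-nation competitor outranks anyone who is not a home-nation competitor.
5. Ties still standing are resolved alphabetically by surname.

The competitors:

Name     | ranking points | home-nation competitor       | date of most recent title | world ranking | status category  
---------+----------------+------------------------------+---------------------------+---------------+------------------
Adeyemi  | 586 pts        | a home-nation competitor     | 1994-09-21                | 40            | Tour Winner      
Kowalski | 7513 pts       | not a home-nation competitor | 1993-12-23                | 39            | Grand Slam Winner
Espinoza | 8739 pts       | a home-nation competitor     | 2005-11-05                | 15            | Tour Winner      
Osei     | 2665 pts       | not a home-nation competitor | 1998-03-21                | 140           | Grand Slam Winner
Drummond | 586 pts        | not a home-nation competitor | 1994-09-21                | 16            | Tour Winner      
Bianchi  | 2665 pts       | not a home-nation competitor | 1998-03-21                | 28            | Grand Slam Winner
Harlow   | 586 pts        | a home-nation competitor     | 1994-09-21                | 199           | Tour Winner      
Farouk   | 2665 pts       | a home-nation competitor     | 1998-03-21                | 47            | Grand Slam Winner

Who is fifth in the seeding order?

By date of most recent title (later first): Espinoza (2005-11-05); then Farouk, Bianchi and Osei (each 1998-03-21); then Adeyemi, Harlow and Drummond (each 1994-09-21); then Kowalski (1993-12-23).
Farouk, Bianchi and Osei are each Grand Slam Winner, so the next rule applies.
Farouk, Bianchi and Osei all have ranking points 2665 pts, so the next rule applies.
Among Farouk, Bianchi and Osei, a home-nation competitor before not a home-nation competitor: Farouk (a home-nation competitor) before Bianchi and Osei (not a home-nation competitor).
Among Bianchi and Osei, alphabetically by surname: Bianchi before Osei.
Adeyemi, Harlow and Drummond are each Tour Winner, so the next rule applies.
Adeyemi, Harlow and Drummond all have ranking points 586 pts, so the next rule applies.
Among Adeyemi, Harlow and Drummond, a home-nation competitor before not a home-nation competitor: Adeyemi and Harlow (a home-nation competitor) before Drummond (not a home-nation competitor).
Among Adeyemi and Harlow, alphabetically by surname: Adeyemi before Harlow.
Order: Espinoza, Farouk, Bianchi, Osei, Adeyemi, Harlow, Drummond, Kowalski.

Adeyemi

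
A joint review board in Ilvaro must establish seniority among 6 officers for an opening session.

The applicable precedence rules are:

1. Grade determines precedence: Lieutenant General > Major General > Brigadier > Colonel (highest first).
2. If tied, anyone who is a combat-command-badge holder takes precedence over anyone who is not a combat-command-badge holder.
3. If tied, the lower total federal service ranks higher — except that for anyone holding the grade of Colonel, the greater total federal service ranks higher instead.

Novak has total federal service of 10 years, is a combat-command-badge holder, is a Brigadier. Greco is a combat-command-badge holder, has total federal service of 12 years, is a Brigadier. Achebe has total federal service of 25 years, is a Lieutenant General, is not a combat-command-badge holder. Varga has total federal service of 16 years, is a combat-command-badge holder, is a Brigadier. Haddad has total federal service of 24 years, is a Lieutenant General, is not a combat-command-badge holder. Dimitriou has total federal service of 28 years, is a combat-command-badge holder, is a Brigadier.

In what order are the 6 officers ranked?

By grade: Haddad and Achebe (Lieutenant General); then Novak, Greco, Varga and Dimitriou (Brigadier).
Haddad and Achebe are each not a combat-command-badge holder, so the next rule applies.
Among Haddad and Achebe, by total federal service (lower first): Haddad (24 years) before Achebe (25 years).
Novak, Greco, Varga and Dimitriou are each a combat-command-badge holder, so the next rule applies.
Among Novak, Greco, Varga and Dimitriou, by total federal service (lower first): Novak (10 years) before Greco (12 years) before Varga (16 years) before Dimitriou (28 years).
Full order: Haddad, Achebe, Novak, Greco, Varga, Dimitriou.

Haddad, Achebe, Novak, Greco, Varga, Dimitriou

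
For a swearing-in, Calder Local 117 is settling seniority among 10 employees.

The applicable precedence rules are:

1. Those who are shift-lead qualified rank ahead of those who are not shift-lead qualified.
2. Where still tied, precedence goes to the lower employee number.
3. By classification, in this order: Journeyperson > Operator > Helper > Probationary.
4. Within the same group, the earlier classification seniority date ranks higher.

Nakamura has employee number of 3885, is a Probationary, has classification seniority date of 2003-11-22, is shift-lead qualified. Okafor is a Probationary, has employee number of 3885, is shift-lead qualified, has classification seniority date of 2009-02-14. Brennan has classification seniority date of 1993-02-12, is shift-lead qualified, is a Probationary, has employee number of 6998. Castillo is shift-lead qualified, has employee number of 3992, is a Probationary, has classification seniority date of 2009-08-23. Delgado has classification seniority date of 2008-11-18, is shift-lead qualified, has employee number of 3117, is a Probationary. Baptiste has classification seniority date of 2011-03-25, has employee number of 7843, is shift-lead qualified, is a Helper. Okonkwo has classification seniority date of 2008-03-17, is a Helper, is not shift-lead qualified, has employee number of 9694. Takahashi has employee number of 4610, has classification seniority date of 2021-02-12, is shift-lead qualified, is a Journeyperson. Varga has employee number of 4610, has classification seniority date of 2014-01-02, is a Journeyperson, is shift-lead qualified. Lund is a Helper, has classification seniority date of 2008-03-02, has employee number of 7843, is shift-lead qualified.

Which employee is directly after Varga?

By the first rule: Delgado, Nakamura, Okafor, Castillo, Varga, Takahashi, Brennan, Lund and Baptiste (each shift-lead qualified); then Okonkwo (not shift-lead qualified).
Among Delgado, Nakamura, Okafor, Castillo, Varga, Takahashi, Brennan, Lund and Baptiste, by employee number (lower first): Delgado (3117) before Nakamura and Okafor (3885) before Castillo (3992) before Varga and Takahashi (4610) before Brennan (6998) before Lund and Baptiste (7843).
Nakamura and Okafor are each Probationary, so the next rule applies.
Among Nakamura and Okafor, by classification seniority date (earlier first): Nakamura (2003-11-22) before Okafor (2009-02-14).
Varga and Takahashi are each Journeyperson, so the next rule applies.
Among Varga and Takahashi, by classification seniority date (earlier first): Varga (2014-01-02) before Takahashi (2021-02-12).
Lund and Baptiste are each Helper, so the next rule applies.
Among Lund and Baptiste, by classification seniority date (earlier first): Lund (2008-03-02) before Baptiste (2011-03-25).
Order: Delgado, Nakamura, Okafor, Castillo, Varga, Takahashi, Brennan, Lund, Baptiste, Okonkwo.

Takahashi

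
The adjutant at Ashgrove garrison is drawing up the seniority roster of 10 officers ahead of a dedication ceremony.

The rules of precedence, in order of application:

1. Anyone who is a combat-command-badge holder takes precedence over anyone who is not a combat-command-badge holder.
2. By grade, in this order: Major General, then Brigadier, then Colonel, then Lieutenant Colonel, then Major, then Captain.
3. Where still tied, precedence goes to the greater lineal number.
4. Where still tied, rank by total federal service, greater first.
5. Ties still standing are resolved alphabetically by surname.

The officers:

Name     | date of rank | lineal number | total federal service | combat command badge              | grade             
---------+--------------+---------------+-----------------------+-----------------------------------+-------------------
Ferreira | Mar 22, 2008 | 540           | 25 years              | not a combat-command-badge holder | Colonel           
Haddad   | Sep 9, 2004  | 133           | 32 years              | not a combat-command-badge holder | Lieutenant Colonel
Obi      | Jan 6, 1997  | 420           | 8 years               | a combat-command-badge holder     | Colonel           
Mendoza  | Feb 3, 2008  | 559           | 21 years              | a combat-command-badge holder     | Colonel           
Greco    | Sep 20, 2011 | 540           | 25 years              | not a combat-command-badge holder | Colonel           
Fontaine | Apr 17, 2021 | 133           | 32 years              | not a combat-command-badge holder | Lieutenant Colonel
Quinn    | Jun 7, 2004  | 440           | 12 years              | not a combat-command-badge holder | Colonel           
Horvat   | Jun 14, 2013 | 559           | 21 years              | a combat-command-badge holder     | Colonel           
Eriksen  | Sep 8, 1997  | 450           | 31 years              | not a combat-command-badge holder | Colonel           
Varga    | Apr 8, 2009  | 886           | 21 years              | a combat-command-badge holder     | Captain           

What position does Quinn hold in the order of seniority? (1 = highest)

8

By the first rule: Horvat, Mendoza, Obi and Varga (each a combat-command-badge holder); then Ferreira, Greco, Eriksen, Quinn, Fontaine and Haddad (each not a combat-command-badge holder).
Among Horvat, Mendoza, Obi and Varga, by grade: Horvat, Mendoza and Obi (Colonel) before Varga (Captain).
Among Horvat, Mendoza and Obi, by lineal number (higher first): Horvat and Mendoza (559) before Obi (420).
Horvat and Mendoza both have total federal service 21 years, so the next rule applies.
Among Horvat and Mendoza, alphabetically by surname: Horvat before Mendoza.
Among Ferreira, Greco, Eriksen, Quinn, Fontaine and Haddad, by grade: Ferreira, Greco, Eriksen and Quinn (Colonel) before Fontaine and Haddad (Lieutenant Colonel).
Among Ferreira, Greco, Eriksen and Quinn, by lineal number (higher first): Ferreira and Greco (540) before Eriksen (450) before Quinn (440).
Ferreira and Greco both have total federal service 25 years, so the next rule applies.
Among Ferreira and Greco, alphabetically by surname: Ferreira before Greco.
Fontaine and Haddad both have lineal number 133, so the next rule applies.
Fontaine and Haddad both have total federal service 32 years, so the next rule applies.
Among Fontaine and Haddad, alphabetically by surname: Fontaine before Haddad.
Order: Horvat, Mendoza, Obi, Varga, Ferreira, Greco, Eriksen, Quinn, Fontaine, Haddad. So position 8.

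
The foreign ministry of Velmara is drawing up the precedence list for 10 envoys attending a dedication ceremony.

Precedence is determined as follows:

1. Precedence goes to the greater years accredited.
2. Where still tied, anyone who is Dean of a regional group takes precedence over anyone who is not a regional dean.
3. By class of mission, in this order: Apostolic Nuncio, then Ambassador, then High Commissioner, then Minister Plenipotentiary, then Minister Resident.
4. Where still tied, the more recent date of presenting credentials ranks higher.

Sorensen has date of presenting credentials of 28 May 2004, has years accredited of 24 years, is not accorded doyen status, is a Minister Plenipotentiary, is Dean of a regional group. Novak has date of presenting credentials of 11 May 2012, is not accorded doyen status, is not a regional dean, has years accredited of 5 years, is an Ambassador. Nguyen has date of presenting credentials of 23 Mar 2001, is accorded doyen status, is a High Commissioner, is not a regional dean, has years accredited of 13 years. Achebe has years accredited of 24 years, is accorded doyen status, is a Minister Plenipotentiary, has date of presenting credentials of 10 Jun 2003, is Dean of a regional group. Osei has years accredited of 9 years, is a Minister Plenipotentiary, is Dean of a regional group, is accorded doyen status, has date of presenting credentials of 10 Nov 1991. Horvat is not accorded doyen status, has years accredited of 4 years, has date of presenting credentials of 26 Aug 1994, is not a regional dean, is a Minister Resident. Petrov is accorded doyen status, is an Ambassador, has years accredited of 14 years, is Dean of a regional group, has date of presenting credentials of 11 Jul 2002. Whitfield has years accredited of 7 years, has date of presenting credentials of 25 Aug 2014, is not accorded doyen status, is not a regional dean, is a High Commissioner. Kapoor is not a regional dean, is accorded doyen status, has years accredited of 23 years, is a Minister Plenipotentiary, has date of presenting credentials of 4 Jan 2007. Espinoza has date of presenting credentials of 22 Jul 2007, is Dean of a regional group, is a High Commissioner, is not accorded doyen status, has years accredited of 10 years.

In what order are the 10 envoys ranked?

By years accredited (higher first): Sorensen and Achebe (both 24 years); then Kapoor (23 years); then Petrov (14 years); then Nguyen (13 years); then Espinoza (10 years); then Osei (9 years); then Whitfield (7 years); then Novak (5 years); then Horvat (4 years).
Sorensen and Achebe are each Dean of a regional group, so the next rule applies.
Sorensen and Achebe are each Minister Plenipotentiary, so the next rule applies.
Among Sorensen and Achebe, by date of presenting credentials (later first): Sorensen (28 May 2004) before Achebe (10 Jun 2003).
Full order: Sorensen, Achebe, Kapoor, Petrov, Nguyen, Espinoza, Osei, Whitfield, Novak, Horvat.

Sorensen, Achebe, Kapoor, Petrov, Nguyen, Espinoza, Osei, Whitfield, Novak, Horvat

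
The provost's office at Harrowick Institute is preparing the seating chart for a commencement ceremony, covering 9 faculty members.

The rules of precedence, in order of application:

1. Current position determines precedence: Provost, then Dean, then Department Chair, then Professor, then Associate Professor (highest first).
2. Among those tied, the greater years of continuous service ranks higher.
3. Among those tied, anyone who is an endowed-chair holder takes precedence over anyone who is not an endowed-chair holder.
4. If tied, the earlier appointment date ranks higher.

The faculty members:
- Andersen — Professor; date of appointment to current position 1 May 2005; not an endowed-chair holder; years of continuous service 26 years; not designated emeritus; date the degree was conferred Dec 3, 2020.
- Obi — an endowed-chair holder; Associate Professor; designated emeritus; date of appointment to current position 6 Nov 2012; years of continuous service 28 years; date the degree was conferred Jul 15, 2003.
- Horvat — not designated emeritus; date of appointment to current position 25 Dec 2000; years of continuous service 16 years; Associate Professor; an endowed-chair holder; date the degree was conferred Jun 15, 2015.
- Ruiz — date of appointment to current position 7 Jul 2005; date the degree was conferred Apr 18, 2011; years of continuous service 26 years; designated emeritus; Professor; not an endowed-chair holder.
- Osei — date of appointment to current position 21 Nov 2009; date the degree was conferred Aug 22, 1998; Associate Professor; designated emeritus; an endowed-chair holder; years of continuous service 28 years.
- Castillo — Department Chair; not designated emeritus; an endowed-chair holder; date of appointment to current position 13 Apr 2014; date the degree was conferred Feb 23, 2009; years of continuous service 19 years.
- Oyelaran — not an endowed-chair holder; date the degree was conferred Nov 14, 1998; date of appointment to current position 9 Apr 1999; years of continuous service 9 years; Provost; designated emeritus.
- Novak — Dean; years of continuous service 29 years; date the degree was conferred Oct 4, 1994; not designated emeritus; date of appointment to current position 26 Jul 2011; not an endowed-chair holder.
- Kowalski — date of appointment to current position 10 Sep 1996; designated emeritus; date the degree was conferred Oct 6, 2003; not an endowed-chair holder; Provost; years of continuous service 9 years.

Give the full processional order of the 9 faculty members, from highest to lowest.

Kowalski, Oyelaran, Novak, Castillo, Andersen, Ruiz, Osei, Obi, Horvat

By current position: Kowalski and Oyelaran (Provost); then Novak (Dean); then Castillo (Department Chair); then Andersen and Ruiz (Professor); then Osei, Obi and Horvat (Associate Professor).
Kowalski and Oyelaran both have years of continuous service 9 years, so the next rule applies.
Kowalski and Oyelaran are each not an endowed-chair holder, so the next rule applies.
Among Kowalski and Oyelaran, by date of appointment to current position (earlier first): Kowalski (10 Sep 1996) before Oyelaran (9 Apr 1999).
Andersen and Ruiz both have years of continuous service 26 years, so the next rule applies.
Andersen and Ruiz are each not an endowed-chair holder, so the next rule applies.
Among Andersen and Ruiz, by date of appointment to current position (earlier first): Andersen (1 May 2005) before Ruiz (7 Jul 2005).
Among Osei, Obi and Horvat, by years of continuous service (higher first): Osei and Obi (28 years) before Horvat (16 years).
Osei and Obi are each an endowed-chair holder, so the next rule applies.
Among Osei and Obi, by date of appointment to current position (earlier first): Osei (21 Nov 2009) before Obi (6 Nov 2012).
Full order: Kowalski, Oyelaran, Novak, Castillo, Andersen, Ruiz, Osei, Obi, Horvat.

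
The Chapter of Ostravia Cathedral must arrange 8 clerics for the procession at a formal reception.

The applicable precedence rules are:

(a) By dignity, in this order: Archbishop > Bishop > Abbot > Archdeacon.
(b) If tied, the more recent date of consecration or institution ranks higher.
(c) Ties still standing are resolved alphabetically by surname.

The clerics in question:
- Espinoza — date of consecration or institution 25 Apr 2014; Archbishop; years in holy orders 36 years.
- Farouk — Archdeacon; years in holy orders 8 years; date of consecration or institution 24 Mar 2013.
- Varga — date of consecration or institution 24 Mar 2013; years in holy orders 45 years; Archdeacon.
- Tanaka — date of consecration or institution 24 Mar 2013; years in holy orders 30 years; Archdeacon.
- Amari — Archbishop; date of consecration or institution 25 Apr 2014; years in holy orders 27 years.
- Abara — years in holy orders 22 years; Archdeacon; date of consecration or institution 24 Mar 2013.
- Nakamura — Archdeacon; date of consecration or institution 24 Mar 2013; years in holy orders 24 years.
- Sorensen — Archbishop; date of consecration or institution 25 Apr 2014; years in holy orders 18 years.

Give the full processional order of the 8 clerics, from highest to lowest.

By dignity: Amari, Espinoza and Sorensen (Archbishop); then Abara, Farouk, Nakamura, Tanaka and Varga (Archdeacon).
Amari, Espinoza and Sorensen all have date of consecration or institution 25 Apr 2014, so the next rule applies.
Among Amari, Espinoza and Sorensen, alphabetically by surname: Amari before Espinoza before Sorensen.
Abara, Farouk, Nakamura, Tanaka and Varga all have date of consecration or institution 24 Mar 2013, so the next rule applies.
Among Abara, Farouk, Nakamura, Tanaka and Varga, alphabetically by surname: Abara before Farouk before Nakamura before Tanaka before Varga.
Full order: Amari, Espinoza, Sorensen, Abara, Farouk, Nakamura, Tanaka, Varga.

Amari, Espinoza, Sorensen, Abara, Farouk, Nakamura, Tanaka, Varga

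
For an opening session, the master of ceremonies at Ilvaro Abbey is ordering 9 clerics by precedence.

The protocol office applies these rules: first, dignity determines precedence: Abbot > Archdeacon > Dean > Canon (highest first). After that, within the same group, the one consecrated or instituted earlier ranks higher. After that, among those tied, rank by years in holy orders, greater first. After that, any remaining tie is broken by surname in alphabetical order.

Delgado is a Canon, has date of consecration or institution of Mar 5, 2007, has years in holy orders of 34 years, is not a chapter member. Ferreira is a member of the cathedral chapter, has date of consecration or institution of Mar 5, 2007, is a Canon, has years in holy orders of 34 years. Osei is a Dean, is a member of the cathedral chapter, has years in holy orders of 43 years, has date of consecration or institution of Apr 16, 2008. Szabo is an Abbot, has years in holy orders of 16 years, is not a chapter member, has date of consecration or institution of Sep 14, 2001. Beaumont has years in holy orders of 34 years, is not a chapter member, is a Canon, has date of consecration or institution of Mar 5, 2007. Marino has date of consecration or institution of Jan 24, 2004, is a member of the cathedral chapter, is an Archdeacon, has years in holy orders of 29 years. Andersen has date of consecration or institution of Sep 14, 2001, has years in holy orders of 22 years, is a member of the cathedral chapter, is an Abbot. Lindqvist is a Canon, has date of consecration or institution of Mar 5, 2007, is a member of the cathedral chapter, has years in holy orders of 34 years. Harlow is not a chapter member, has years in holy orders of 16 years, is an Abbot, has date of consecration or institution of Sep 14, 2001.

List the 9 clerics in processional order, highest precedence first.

By dignity: Andersen, Harlow and Szabo (Abbot); then Marino (Archdeacon); then Osei (Dean); then Beaumont, Delgado, Ferreira and Lindqvist (Canon).
Andersen, Harlow and Szabo all have date of consecration or institution Sep 14, 2001, so the next rule applies.
Among Andersen, Harlow and Szabo, by years in holy orders (higher first): Andersen (22 years) before Harlow and Szabo (16 years).
Among Harlow and Szabo, alphabetically by surname: Harlow before Szabo.
Beaumont, Delgado, Ferreira and Lindqvist all have date of consecration or institution Mar 5, 2007, so the next rule applies.
Beaumont, Delgado, Ferreira and Lindqvist all have years in holy orders 34 years, so the next rule applies.
Among Beaumont, Delgado, Ferreira and Lindqvist, alphabetically by surname: Beaumont before Delgado before Ferreira before Lindqvist.
Full order: Andersen, Harlow, Szabo, Marino, Osei, Beaumont, Delgado, Ferreira, Lindqvist.

Andersen, Harlow, Szabo, Marino, Osei, Beaumont, Delgado, Ferreira, Lindqvist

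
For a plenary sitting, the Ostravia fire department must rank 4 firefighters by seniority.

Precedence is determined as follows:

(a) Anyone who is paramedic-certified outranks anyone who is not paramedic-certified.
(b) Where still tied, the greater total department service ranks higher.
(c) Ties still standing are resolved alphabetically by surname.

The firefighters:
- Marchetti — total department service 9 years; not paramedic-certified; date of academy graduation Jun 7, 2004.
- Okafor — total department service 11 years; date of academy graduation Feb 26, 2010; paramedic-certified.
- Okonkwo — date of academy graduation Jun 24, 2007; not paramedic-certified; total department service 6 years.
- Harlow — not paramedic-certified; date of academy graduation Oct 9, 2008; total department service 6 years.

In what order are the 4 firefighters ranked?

Okafor, Marchetti, Harlow, Okonkwo

By the first rule: Okafor (paramedic-certified); then Marchetti, Harlow and Okonkwo (each not paramedic-certified).
Among Marchetti, Harlow and Okonkwo, by total department service (higher first): Marchetti (9 years) before Harlow and Okonkwo (6 years).
Among Harlow and Okonkwo, alphabetically by surname: Harlow before Okonkwo.
Full order: Okafor, Marchetti, Harlow, Okonkwo.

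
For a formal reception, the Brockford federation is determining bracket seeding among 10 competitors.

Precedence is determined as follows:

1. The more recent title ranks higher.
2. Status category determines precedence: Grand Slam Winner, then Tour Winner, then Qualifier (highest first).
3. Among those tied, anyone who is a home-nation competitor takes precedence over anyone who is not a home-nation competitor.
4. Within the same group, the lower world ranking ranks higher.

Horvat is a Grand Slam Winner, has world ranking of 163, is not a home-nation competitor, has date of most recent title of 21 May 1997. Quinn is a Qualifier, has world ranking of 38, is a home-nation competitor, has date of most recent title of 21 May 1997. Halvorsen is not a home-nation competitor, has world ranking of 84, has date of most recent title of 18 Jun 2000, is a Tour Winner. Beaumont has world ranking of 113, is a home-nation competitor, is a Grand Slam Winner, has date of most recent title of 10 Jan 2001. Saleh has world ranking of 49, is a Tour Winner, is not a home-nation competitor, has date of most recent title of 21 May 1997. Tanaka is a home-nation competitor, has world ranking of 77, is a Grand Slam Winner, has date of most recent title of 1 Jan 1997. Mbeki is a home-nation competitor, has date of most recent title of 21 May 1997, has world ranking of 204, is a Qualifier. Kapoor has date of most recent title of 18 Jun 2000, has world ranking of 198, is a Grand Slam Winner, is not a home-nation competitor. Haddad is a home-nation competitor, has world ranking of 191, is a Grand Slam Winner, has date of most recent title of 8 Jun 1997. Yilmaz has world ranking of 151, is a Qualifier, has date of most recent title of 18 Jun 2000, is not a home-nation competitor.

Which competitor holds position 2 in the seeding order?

By date of most recent title (later first): Beaumont (10 Jan 2001); then Kapoor, Halvorsen and Yilmaz (each 18 Jun 2000); then Haddad (8 Jun 1997); then Horvat, Saleh, Quinn and Mbeki (each 21 May 1997); then Tanaka (1 Jan 1997).
Among Kapoor, Halvorsen and Yilmaz, by status category: Kapoor (Grand Slam Winner) before Halvorsen (Tour Winner) before Yilmaz (Qualifier).
Among Horvat, Saleh, Quinn and Mbeki, by status category: Horvat (Grand Slam Winner) before Saleh (Tour Winner) before Quinn and Mbeki (Qualifier).
Quinn and Mbeki are each a home-nation competitor, so the next rule applies.
Among Quinn and Mbeki, by world ranking (lower first): Quinn (38) before Mbeki (204).
Order: Beaumont, Kapoor, Halvorsen, Yilmaz, Haddad, Horvat, Saleh, Quinn, Mbeki, Tanaka.

Kapoor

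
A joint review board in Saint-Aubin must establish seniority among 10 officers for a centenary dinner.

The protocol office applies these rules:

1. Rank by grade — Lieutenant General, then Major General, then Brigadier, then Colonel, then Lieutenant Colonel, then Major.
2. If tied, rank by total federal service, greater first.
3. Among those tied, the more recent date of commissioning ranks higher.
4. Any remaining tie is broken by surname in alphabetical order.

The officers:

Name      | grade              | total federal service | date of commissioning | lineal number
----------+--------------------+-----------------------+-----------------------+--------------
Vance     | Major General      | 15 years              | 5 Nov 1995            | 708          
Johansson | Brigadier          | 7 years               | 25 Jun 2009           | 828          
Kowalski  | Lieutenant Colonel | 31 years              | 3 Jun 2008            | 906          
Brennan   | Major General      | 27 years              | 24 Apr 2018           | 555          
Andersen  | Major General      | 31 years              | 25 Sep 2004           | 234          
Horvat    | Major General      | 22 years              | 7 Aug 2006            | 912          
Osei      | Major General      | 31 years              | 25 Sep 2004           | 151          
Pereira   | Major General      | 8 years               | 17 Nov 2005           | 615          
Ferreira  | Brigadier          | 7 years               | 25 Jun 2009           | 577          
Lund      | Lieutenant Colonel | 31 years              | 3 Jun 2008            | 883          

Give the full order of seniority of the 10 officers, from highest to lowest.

By grade: Andersen, Osei, Brennan, Horvat, Vance and Pereira (Major General); then Ferreira and Johansson (Brigadier); then Kowalski and Lund (Lieutenant Colonel).
Among Andersen, Osei, Brennan, Horvat, Vance and Pereira, by total federal service (higher first): Andersen and Osei (31 years) before Brennan (27 years) before Horvat (22 years) before Vance (15 years) before Pereira (8 years).
Andersen and Osei both have date of commissioning 25 Sep 2004, so the next rule applies.
Among Andersen and Osei, alphabetically by surname: Andersen before Osei.
Ferreira and Johansson both have total federal service 7 years, so the next rule applies.
Ferreira and Johansson both have date of commissioning 25 Jun 2009, so the next rule applies.
Among Ferreira and Johansson, alphabetically by surname: Ferreira before Johansson.
Kowalski and Lund both have total federal service 31 years, so the next rule applies.
Kowalski and Lund both have date of commissioning 3 Jun 2008, so the next rule applies.
Among Kowalski and Lund, alphabetically by surname: Kowalski before Lund.
Full order: Andersen, Osei, Brennan, Horvat, Vance, Pereira, Ferreira, Johansson, Kowalski, Lund.

Andersen, Osei, Brennan, Horvat, Vance, Pereira, Ferreira, Johansson, Kowalski, Lund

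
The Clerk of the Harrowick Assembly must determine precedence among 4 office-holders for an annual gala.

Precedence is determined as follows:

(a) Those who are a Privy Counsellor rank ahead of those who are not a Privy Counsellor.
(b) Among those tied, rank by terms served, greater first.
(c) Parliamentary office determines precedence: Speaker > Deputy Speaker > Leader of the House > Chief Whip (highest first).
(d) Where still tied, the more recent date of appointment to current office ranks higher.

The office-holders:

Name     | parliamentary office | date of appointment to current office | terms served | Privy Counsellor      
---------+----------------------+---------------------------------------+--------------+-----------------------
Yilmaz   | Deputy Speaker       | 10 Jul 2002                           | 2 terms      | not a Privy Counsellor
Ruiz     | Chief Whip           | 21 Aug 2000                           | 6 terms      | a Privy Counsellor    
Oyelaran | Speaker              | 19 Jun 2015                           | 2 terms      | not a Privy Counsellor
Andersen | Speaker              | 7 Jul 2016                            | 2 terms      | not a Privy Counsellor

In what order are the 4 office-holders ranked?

By the first rule: Ruiz (a Privy Counsellor); then Andersen, Oyelaran and Yilmaz (each not a Privy Counsellor).
Andersen, Oyelaran and Yilmaz all have terms served 2 terms, so the next rule applies.
Among Andersen, Oyelaran and Yilmaz, by parliamentary office: Andersen and Oyelaran (Speaker) before Yilmaz (Deputy Speaker).
Among Andersen and Oyelaran, by date of appointment to current office (later first): Andersen (7 Jul 2016) before Oyelaran (19 Jun 2015).
Full order: Ruiz, Andersen, Oyelaran, Yilmaz.

Ruiz, Andersen, Oyelaran, Yilmaz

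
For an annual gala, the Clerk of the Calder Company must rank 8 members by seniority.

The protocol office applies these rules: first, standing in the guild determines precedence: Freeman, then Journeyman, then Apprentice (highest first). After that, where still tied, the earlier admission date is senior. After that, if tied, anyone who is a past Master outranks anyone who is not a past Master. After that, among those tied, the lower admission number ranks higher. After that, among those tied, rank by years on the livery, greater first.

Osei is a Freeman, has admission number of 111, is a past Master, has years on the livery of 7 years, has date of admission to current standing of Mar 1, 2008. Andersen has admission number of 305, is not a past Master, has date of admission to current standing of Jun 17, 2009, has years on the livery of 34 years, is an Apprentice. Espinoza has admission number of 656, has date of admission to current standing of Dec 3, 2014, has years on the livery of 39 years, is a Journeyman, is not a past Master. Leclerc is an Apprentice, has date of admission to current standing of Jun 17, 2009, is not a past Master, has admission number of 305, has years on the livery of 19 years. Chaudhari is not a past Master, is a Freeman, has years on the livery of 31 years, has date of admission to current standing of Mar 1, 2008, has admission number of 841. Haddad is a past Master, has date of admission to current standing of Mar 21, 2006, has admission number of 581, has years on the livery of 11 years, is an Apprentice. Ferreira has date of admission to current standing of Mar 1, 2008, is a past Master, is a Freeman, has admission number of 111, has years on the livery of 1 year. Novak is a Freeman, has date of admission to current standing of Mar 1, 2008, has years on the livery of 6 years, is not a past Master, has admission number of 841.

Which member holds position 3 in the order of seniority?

By standing in the guild: Osei, Ferreira, Chaudhari and Novak (Freeman); then Espinoza (Journeyman); then Haddad, Andersen and Leclerc (Apprentice).
Osei, Ferreira, Chaudhari and Novak all have date of admission to current standing Mar 1, 2008, so the next rule applies.
Among Osei, Ferreira, Chaudhari and Novak, a past Master before not a past Master: Osei and Ferreira (a past Master) before Chaudhari and Novak (not a past Master).
Osei and Ferreira both have admission number 111, so the next rule applies.
Among Osei and Ferreira, by years on the livery (higher first): Osei (7 years) before Ferreira (1 year).
Chaudhari and Novak both have admission number 841, so the next rule applies.
Among Chaudhari and Novak, by years on the livery (higher first): Chaudhari (31 years) before Novak (6 years).
Among Haddad, Andersen and Leclerc, by date of admission to current standing (earlier first): Haddad (Mar 21, 2006) before Andersen and Leclerc (Jun 17, 2009).
Andersen and Leclerc are each not a past Master, so the next rule applies.
Andersen and Leclerc both have admission number 305, so the next rule applies.
Among Andersen and Leclerc, by years on the livery (higher first): Andersen (34 years) before Leclerc (19 years).
Order: Osei, Ferreira, Chaudhari, Novak, Espinoza, Haddad, Andersen, Leclerc.

Chaudhari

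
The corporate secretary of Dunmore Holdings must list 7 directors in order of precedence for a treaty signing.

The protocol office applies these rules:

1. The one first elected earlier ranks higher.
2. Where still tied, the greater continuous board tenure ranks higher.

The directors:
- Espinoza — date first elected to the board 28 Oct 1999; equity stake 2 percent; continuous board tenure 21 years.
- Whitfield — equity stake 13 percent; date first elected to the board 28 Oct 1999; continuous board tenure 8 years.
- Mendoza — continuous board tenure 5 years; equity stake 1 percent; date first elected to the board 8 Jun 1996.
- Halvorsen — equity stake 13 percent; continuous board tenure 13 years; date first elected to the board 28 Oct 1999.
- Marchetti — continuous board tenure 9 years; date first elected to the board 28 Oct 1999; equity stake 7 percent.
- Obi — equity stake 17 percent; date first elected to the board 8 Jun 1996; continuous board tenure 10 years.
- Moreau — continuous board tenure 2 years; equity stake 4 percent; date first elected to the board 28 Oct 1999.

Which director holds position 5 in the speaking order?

By date first elected to the board (earlier first): Obi and Mendoza (both 8 Jun 1996); then Espinoza, Halvorsen, Marchetti, Whitfield and Moreau (each 28 Oct 1999).
Among Obi and Mendoza, by continuous board tenure (higher first): Obi (10 years) before Mendoza (5 years).
Among Espinoza, Halvorsen, Marchetti, Whitfield and Moreau, by continuous board tenure (higher first): Espinoza (21 years) before Halvorsen (13 years) before Marchetti (9 years) before Whitfield (8 years) before Moreau (2 years).
Order: Obi, Mendoza, Espinoza, Halvorsen, Marchetti, Whitfield, Moreau.

Marchetti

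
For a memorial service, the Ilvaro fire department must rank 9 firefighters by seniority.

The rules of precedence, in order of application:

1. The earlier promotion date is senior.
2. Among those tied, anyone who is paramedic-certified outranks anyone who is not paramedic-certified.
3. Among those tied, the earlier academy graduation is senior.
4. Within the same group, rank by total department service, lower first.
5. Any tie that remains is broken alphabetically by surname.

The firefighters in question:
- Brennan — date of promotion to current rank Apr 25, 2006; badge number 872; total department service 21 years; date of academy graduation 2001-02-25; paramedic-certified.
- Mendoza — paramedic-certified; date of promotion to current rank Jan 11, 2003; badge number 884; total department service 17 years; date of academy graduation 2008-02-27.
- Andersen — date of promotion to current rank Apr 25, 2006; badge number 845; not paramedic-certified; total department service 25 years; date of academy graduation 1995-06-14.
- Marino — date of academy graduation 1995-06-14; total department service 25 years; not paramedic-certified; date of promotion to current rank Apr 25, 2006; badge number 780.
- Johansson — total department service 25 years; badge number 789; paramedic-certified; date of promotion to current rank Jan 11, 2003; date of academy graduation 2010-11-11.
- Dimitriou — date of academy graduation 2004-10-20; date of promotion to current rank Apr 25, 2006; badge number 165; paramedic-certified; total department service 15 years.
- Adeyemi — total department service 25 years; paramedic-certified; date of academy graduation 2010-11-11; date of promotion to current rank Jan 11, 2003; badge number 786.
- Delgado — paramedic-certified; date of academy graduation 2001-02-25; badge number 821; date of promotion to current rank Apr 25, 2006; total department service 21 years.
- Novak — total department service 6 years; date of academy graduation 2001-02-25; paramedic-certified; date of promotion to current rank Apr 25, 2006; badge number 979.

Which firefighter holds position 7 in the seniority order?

By date of promotion to current rank (earlier first): Mendoza, Adeyemi and Johansson (each Jan 11, 2003); then Novak, Brennan, Delgado, Dimitriou, Andersen and Marino (each Apr 25, 2006).
Mendoza, Adeyemi and Johansson are each paramedic-certified, so the next rule applies.
Among Mendoza, Adeyemi and Johansson, by date of academy graduation (earlier first): Mendoza (2008-02-27) before Adeyemi and Johansson (2010-11-11).
Adeyemi and Johansson both have total department service 25 years, so the next rule applies.
Among Adeyemi and Johansson, alphabetically by surname: Adeyemi before Johansson.
Among Novak, Brennan, Delgado, Dimitriou, Andersen and Marino, paramedic-certified before not paramedic-certified: Novak, Brennan, Delgado and Dimitriou (paramedic-certified) before Andersen and Marino (not paramedic-certified).
Among Novak, Brennan, Delgado and Dimitriou, by date of academy graduation (earlier first): Novak, Brennan and Delgado (2001-02-25) before Dimitriou (2004-10-20).
Among Novak, Brennan and Delgado, by total department service (lower first): Novak (6 years) before Brennan and Delgado (21 years).
Among Brennan and Delgado, alphabetically by surname: Brennan before Delgado.
Andersen and Marino both have date of academy graduation 1995-06-14, so the next rule applies.
Andersen and Marino both have total department service 25 years, so the next rule applies.
Among Andersen and Marino, alphabetically by surname: Andersen before Marino.
Order: Mendoza, Adeyemi, Johansson, Novak, Brennan, Delgado, Dimitriou, Andersen, Marino.

Dimitriou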